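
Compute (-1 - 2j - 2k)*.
-1 + 2j + 2k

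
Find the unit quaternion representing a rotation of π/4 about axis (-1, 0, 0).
0.9239 - 0.3827i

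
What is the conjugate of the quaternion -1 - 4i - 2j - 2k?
-1 + 4i + 2j + 2k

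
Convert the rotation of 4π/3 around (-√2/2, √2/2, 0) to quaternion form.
-0.5 - 0.6124i + 0.6124j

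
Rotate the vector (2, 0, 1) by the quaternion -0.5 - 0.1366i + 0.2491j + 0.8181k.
(-1.398, -1.501, 0.89)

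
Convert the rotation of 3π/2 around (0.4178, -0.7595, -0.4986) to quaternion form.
-0.7071 + 0.2954i - 0.537j - 0.3526k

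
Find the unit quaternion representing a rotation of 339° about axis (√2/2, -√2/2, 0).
-0.9833 + 0.1289i - 0.1289j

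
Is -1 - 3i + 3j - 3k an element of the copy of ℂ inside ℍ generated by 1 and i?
No. The quaternion -1 - 3i + 3j - 3k has j-coefficient y = 3 and k-coefficient z = -3, not both zero, so it does not lie in the complex subalgebra spanned by 1 and i.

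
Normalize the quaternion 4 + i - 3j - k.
0.7698 + 0.1925i - 0.5774j - 0.1925k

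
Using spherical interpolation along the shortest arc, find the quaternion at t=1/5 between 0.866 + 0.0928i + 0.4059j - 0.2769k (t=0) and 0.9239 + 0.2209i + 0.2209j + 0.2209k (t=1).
0.9003 + 0.1221i + 0.3774j - 0.1793k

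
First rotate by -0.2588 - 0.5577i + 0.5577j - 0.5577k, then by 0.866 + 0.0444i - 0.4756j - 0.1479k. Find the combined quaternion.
-0.0166 - 0.1467i + 0.7133j - 0.6852k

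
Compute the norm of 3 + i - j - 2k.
√15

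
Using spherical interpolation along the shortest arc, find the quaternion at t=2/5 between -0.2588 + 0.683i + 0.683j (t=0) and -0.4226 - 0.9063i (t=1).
0.0226 + 0.8864i + 0.4623j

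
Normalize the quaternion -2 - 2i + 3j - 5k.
-0.3086 - 0.3086i + 0.4629j - 0.7715k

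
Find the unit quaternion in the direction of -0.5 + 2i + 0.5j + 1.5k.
-0.1925 + 0.7698i + 0.1925j + 0.5774k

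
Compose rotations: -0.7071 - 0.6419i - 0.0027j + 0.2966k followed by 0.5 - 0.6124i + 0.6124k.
-0.9283 + 0.1137i - 0.2128j - 0.2831k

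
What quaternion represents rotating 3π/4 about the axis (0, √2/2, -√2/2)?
0.3827 + 0.6533j - 0.6533k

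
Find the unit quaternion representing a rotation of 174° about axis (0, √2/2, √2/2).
0.0523 + 0.7061j + 0.7061k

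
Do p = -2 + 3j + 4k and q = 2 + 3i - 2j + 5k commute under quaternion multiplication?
No: pq = -18 + 17i + 22j - 11k ≠ -18 - 29i - 2j + 7k = qp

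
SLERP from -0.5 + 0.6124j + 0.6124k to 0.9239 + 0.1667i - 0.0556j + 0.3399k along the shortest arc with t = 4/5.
-0.9557 - 0.1486i + 0.2113j - 0.1412k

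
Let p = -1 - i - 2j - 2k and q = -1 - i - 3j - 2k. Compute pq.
-10 + 5j + 5k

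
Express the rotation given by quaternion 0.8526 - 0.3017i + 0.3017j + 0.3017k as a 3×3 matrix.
[[0.6359, -0.6965, 0.3324], [0.3324, 0.6359, 0.6965], [-0.6965, -0.3324, 0.6359]]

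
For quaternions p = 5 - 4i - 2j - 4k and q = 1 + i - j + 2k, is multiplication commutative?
No: pq = 15 - 7i - 3j + 12k ≠ 15 + 9i - 11j = qp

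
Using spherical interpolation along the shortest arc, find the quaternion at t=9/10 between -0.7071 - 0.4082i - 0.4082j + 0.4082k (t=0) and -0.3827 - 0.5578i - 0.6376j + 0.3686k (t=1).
-0.4194 - 0.5471i - 0.6193j + 0.3758k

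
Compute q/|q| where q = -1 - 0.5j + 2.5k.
-0.3651 - 0.1826j + 0.9129k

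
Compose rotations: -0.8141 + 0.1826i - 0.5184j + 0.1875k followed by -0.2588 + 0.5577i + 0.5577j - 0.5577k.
0.5025 - 0.6858i - 0.5263j + 0.0146k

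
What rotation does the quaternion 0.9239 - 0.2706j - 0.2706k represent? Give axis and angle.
axis = (0, -√2/2, -√2/2), θ = π/4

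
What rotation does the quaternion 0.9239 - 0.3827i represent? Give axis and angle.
axis = (-1, 0, 0), θ = π/4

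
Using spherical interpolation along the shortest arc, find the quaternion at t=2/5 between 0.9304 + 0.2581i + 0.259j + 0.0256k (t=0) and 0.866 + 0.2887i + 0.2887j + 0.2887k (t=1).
0.9129 + 0.2728i + 0.2734j + 0.1322k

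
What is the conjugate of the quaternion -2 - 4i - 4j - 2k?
-2 + 4i + 4j + 2k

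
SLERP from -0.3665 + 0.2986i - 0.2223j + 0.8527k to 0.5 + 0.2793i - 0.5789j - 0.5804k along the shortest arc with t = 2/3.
-0.521 - 0.0896i + 0.3444j + 0.7758k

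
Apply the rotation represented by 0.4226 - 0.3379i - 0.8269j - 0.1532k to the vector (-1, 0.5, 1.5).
(-0.134, 0.741, -1.712)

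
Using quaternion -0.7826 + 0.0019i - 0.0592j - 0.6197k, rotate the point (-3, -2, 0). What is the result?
(1.266, -3.373, 0.144)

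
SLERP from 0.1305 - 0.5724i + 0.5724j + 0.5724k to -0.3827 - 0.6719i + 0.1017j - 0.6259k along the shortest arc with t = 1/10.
0.0697 - 0.6655i + 0.5782j + 0.4668k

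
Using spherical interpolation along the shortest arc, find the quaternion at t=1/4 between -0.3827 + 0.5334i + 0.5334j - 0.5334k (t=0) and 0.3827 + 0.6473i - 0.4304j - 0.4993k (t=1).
-0.2025 + 0.6796i + 0.3169j - 0.6298k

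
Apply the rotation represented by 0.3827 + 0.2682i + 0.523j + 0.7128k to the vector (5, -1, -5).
(-6.464, 1.589, -2.586)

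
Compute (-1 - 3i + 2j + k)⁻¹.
-0.0667 + 0.2i - 0.1333j - 0.0667k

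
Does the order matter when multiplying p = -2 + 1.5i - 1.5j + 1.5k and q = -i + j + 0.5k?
Yes: pq = 2.25 - 0.25i - 4.25j - k ≠ 2.25 + 4.25i + 0.25j - k = qp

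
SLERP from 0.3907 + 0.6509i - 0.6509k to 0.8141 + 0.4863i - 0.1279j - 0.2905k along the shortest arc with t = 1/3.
0.5561 + 0.6203i - 0.045j - 0.5513k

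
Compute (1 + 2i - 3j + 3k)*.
1 - 2i + 3j - 3k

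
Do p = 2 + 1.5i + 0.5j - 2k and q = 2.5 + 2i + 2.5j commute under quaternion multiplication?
No: pq = 0.75 + 12.75i + 2.25j - 2.25k ≠ 0.75 + 2.75i + 10.25j - 7.75k = qp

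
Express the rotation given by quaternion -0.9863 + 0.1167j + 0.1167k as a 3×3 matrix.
[[0.9455, 0.2302, -0.2302], [-0.2302, 0.9728, 0.0272], [0.2302, 0.0272, 0.9728]]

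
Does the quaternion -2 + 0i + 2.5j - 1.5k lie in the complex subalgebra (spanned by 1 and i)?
No. The quaternion -2 + 2.5j - 1.5k has j-coefficient y = 2.5 and k-coefficient z = -1.5, not both zero, so it does not lie in the complex subalgebra spanned by 1 and i.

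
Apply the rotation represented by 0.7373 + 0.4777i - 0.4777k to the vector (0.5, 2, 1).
(1.224, -0.882, 1.724)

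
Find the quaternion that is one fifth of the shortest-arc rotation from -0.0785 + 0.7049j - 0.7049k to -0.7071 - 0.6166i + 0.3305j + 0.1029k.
-0.2646 - 0.1688i + 0.7281j - 0.6094k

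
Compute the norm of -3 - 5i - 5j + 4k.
√75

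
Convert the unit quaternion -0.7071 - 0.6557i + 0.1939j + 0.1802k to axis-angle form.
axis = (-0.9273, 0.2742, 0.2548), θ = 3π/2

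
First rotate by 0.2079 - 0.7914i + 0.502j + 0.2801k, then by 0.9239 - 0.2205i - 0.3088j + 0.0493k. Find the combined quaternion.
0.1588 - 0.8883i + 0.4223j - 0.086k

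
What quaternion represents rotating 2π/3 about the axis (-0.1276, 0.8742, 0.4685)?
0.5 - 0.1105i + 0.7571j + 0.4057k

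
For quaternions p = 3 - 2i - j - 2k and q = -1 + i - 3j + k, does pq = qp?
No: pq = -2 - 2i - 8j + 12k ≠ -2 + 12i - 8j - 2k = qp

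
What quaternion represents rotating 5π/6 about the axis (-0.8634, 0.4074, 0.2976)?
0.2588 - 0.834i + 0.3935j + 0.2875k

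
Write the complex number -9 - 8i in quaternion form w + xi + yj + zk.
-9 - 8i + 0j + 0k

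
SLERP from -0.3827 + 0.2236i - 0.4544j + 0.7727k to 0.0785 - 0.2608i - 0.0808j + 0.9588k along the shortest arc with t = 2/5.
-0.2123 + 0.0296i - 0.3286j + 0.9198k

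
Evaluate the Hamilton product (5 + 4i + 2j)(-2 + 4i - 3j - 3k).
-20 + 6i - 7j - 35k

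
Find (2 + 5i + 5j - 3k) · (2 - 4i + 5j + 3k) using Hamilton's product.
8 + 32i + 17j + 45k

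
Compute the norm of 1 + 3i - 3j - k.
√20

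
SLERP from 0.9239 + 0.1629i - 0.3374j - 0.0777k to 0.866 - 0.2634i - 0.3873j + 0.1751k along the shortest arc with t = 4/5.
0.8963 - 0.1801i - 0.3851j + 0.1261k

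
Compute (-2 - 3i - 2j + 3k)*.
-2 + 3i + 2j - 3k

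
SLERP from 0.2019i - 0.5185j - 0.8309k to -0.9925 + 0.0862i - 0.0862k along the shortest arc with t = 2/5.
-0.5566 + 0.2057i - 0.4042j - 0.6961k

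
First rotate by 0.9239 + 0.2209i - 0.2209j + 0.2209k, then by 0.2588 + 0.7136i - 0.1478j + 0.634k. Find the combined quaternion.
-0.0912 + 0.8239i - 0.2113j + 0.5179k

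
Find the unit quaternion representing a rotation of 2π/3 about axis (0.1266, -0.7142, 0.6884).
0.5 + 0.1096i - 0.6185j + 0.5962k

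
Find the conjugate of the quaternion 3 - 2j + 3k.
3 + 2j - 3k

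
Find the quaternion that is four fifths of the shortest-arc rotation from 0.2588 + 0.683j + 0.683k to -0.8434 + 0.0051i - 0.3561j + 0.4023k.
0.8395 - 0.0046i + 0.5139j - 0.1763k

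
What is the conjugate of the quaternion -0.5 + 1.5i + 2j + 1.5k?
-0.5 - 1.5i - 2j - 1.5k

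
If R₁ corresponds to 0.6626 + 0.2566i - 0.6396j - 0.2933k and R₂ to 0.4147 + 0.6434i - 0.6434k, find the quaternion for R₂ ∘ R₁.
-0.079 + 0.1212i - 0.2416j - 0.9595k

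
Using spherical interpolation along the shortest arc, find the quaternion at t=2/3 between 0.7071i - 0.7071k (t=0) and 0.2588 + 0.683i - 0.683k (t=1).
0.1736 + 0.6964i - 0.6964k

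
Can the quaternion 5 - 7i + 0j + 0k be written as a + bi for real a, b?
Yes. The quaternion 5 - 7i has j- and k-coefficients y = z = 0, so it lies in the complex subalgebra spanned by 1 and i.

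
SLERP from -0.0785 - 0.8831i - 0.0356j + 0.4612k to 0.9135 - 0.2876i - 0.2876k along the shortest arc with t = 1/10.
0.0616 - 0.9099i - 0.0349j + 0.4088k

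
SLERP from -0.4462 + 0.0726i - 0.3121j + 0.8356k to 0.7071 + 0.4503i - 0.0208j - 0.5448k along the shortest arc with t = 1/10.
-0.4868 + 0.0171i - 0.2838j + 0.8259k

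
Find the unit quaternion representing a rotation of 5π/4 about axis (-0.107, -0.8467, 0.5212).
-0.3827 - 0.0989i - 0.7822j + 0.4815k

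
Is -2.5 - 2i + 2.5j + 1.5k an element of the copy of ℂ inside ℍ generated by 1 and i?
No. The quaternion -2.5 - 2i + 2.5j + 1.5k has j-coefficient y = 2.5 and k-coefficient z = 1.5, not both zero, so it does not lie in the complex subalgebra spanned by 1 and i.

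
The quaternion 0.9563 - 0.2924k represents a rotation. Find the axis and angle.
axis = (0, 0, -1), θ = 34°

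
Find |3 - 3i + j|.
√19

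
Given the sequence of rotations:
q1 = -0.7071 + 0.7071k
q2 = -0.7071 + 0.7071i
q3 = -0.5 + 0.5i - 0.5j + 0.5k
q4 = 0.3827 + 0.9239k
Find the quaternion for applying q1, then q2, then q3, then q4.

q2 · q1 = 0.5 - 0.5i - 0.5j - 0.5k
q3 · q2 · q1 = i
q4 · q3 · q2 · q1 = 0.3827i + 0.9239j
0.3827i + 0.9239j


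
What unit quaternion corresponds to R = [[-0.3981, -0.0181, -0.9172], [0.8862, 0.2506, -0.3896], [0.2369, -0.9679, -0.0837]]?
-0.4384 + 0.3298i + 0.6581j - 0.5157k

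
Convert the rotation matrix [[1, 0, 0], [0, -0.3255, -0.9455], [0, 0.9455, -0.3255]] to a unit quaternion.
0.5807 + 0.8141i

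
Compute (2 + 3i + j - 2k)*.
2 - 3i - j + 2k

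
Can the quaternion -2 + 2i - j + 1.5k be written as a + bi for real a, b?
No. The quaternion -2 + 2i - j + 1.5k has j-coefficient y = -1 and k-coefficient z = 1.5, not both zero, so it does not lie in the complex subalgebra spanned by 1 and i.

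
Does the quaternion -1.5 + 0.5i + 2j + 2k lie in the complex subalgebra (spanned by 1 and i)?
No. The quaternion -1.5 + 0.5i + 2j + 2k has j-coefficient y = 2 and k-coefficient z = 2, not both zero, so it does not lie in the complex subalgebra spanned by 1 and i.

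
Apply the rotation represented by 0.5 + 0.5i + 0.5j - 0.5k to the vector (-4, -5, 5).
(-5, -5, 4)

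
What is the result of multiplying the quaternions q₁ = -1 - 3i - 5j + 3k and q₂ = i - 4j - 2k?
-11 + 21i + j + 19k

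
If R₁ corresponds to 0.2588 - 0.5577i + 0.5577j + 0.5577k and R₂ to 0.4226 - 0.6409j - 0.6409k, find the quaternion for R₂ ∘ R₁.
0.8242 - 0.2357i + 0.4272j - 0.2876k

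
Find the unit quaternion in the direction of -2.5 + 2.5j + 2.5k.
-0.5774 + 0.5774j + 0.5774k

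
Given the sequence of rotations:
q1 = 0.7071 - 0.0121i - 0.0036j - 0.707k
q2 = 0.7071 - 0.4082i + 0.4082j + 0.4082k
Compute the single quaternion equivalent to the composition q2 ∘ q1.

q2 · q1 = 0.7851 - 0.5843i - 0.0074j - 0.2049k
0.7851 - 0.5843i - 0.0074j - 0.2049k


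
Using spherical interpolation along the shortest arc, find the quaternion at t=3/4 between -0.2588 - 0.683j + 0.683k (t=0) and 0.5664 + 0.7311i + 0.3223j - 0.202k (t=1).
-0.5392 - 0.5964i - 0.4666j + 0.3685k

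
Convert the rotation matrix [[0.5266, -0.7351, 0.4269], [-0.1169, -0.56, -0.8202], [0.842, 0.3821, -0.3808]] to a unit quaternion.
0.3827 + 0.7854i - 0.2712j + 0.4039k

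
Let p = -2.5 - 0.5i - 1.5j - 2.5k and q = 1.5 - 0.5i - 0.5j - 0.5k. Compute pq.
-6 - 3k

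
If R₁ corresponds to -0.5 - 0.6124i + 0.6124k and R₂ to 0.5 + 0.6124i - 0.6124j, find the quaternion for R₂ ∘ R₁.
0.125 - 0.9874i - 0.0688j - 0.0688k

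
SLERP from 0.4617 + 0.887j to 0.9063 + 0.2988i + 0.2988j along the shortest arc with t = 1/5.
0.5874 + 0.0667i + 0.8065j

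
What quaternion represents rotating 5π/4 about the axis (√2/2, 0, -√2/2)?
-0.3827 + 0.6533i - 0.6533k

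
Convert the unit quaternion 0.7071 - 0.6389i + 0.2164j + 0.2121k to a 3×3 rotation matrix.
[[0.8164, -0.5765, 0.035], [0.0234, 0.0936, 0.9953], [-0.5771, -0.8117, 0.09]]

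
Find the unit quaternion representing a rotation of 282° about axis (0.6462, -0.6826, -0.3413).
-0.7771 + 0.4067i - 0.4296j - 0.2148k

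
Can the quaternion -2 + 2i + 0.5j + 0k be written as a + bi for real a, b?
No. The quaternion -2 + 2i + 0.5j has j-coefficient y = 0.5 and k-coefficient z = 0, not both zero, so it does not lie in the complex subalgebra spanned by 1 and i.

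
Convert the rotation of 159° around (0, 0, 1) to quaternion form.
0.1822 + 0.9833k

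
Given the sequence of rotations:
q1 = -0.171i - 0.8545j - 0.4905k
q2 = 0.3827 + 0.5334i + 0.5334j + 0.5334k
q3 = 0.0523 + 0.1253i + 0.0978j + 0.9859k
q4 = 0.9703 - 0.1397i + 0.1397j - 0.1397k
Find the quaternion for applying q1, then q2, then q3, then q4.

q2 · q1 = 0.8086 + 0.1287i - 0.1566j - 0.5523k
q3 · q2 · q1 = 0.586 + 0.2084i + 0.267j + 0.7361k
q4 · q3 · q2 · q1 = 0.6632 + 0.2605i + 0.4147j + 0.566k
0.6632 + 0.2605i + 0.4147j + 0.566k


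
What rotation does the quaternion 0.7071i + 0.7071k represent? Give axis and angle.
axis = (√2/2, 0, √2/2), θ = π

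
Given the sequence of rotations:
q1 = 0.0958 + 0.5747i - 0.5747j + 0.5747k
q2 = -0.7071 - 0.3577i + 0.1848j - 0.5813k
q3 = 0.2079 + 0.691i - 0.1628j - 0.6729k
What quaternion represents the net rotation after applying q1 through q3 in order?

q2 · q1 = 0.5781 - 0.6685i + 0.2956j - 0.3627k
q3 · q2 · q1 = 0.3862 + 0.5184i + 0.6678j - 0.369k
0.3862 + 0.5184i + 0.6678j - 0.369k


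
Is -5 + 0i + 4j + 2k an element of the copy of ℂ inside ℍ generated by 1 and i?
No. The quaternion -5 + 4j + 2k has j-coefficient y = 4 and k-coefficient z = 2, not both zero, so it does not lie in the complex subalgebra spanned by 1 and i.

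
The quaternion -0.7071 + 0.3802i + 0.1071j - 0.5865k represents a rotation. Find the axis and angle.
axis = (0.5377, 0.1515, -0.8294), θ = 3π/2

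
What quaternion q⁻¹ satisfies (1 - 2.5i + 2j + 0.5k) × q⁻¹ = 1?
0.087 + 0.2174i - 0.1739j - 0.0435k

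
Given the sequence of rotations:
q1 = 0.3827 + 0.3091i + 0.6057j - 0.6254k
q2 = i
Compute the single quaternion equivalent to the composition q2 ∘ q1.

q2 · q1 = -0.3091 + 0.3827i + 0.6254j + 0.6057k
-0.3091 + 0.3827i + 0.6254j + 0.6057k


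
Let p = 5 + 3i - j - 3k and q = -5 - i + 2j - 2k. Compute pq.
-26 - 12i + 24j + 10k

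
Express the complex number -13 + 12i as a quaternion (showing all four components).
-13 + 12i + 0j + 0k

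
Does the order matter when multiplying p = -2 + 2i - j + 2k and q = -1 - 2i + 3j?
Yes: pq = 9 - 4i - 9j + 2k ≠ 9 + 8i - j - 6k = qp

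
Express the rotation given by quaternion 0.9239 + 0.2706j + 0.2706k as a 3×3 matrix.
[[0.7071, -0.5, 0.5], [0.5, 0.8536, 0.1464], [-0.5, 0.1464, 0.8536]]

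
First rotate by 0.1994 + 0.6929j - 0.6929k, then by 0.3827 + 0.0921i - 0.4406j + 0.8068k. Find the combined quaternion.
0.9406 - 0.2354i + 0.2411j - 0.0405k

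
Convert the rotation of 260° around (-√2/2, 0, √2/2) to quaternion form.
-0.6428 - 0.5417i + 0.5417k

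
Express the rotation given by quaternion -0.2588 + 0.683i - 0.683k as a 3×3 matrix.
[[0.067, -0.3535, -0.933], [0.3535, -0.866, 0.3535], [-0.933, -0.3535, 0.067]]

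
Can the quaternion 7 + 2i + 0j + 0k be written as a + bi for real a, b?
Yes. The quaternion 7 + 2i has j- and k-coefficients y = z = 0, so it lies in the complex subalgebra spanned by 1 and i.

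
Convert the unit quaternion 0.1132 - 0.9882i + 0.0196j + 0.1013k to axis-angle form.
axis = (-0.9946, 0.0197, 0.102), θ = 167°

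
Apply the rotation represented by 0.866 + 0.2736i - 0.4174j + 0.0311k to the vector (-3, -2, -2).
(0.028, -0.173, -4.119)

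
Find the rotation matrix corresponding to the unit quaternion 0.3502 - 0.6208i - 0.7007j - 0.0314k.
[[0.0161, 0.892, -0.4518], [0.848, 0.2272, 0.4788], [0.5298, -0.3908, -0.7527]]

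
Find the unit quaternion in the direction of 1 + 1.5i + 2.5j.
0.3244 + 0.4867i + 0.8111j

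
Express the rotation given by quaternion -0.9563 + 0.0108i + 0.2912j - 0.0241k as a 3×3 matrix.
[[0.8292, -0.0398, -0.5575], [0.0524, 0.9986, 0.0066], [0.5564, -0.0347, 0.8302]]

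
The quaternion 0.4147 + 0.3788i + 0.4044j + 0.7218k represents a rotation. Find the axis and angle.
axis = (0.4163, 0.4444, 0.7932), θ = 131°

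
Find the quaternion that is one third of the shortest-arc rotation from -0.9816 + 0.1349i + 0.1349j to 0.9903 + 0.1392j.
-0.9949 + 0.0907i + 0.0437j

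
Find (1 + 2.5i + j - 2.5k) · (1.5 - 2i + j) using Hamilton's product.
5.5 + 4.25i + 7.5j + 0.75k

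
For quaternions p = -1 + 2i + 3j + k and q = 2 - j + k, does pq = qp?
No: pq = 8i + 5j - k ≠ 9j + 3k = qp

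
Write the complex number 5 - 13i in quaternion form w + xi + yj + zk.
5 - 13i + 0j + 0k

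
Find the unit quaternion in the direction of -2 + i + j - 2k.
-0.6325 + 0.3162i + 0.3162j - 0.6325k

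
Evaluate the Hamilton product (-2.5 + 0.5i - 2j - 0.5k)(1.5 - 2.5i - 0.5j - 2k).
-4.5 + 10.75i + 0.5j - k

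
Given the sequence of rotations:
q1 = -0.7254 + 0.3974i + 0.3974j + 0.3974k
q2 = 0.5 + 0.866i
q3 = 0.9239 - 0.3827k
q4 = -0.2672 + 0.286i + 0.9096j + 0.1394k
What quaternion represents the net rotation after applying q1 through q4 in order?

q2 · q1 = -0.7068 - 0.4295i - 0.1454j + 0.5428k
q3 · q2 · q1 = -0.4453 - 0.4525i + 0.03j + 0.772k
q4 · q3 · q2 · q1 = 0.1135 + 0.6916i - 0.6969j + 0.1518k
0.1135 + 0.6916i - 0.6969j + 0.1518k


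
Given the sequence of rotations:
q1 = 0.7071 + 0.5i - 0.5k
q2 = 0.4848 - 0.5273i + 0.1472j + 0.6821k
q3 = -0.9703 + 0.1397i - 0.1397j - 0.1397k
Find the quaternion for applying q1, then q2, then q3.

q2 · q1 = 0.9475 - 0.2041i + 0.1815j + 0.1663k
q3 · q2 · q1 = -0.8423 + 0.3325i - 0.3032j - 0.2969k
-0.8423 + 0.3325i - 0.3032j - 0.2969k


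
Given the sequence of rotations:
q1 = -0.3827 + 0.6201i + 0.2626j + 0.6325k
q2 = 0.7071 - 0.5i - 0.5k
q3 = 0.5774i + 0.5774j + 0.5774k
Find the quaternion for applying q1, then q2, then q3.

q2 · q1 = 0.3557 + 0.7611i + 0.1919j + 0.5073k
q3 · q2 · q1 = -0.8432 + 0.3875i + 0.3519j - 0.1233k
-0.8432 + 0.3875i + 0.3519j - 0.1233k


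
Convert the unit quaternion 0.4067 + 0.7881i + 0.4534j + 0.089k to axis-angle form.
axis = (0.8627, 0.4963, 0.0974), θ = 132°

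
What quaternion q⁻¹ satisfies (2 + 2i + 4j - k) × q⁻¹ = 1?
0.08 - 0.08i - 0.16j + 0.04k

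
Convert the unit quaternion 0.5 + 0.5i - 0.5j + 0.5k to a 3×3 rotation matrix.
[[0, -1, 0], [0, 0, -1], [1, 0, 0]]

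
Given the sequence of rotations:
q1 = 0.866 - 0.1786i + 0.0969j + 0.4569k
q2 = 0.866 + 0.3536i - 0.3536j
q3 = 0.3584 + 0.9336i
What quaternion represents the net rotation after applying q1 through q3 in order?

q2 · q1 = 0.8474 - 0.01i - 0.3839j + 0.3668k
q3 · q2 · q1 = 0.313 + 0.7875i - 0.48j - 0.2269k
0.313 + 0.7875i - 0.48j - 0.2269k


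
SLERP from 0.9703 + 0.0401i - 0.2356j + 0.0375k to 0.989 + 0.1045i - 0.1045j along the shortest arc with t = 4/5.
0.9871 + 0.0918i - 0.131j + 0.0075k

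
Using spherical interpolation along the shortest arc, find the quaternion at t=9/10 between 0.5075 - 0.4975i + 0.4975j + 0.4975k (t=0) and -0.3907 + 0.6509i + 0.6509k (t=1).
0.447 - 0.6962i + 0.0694j - 0.5574k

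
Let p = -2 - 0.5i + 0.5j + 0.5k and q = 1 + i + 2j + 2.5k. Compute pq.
-3.75 - 2.25i - 1.75j - 6k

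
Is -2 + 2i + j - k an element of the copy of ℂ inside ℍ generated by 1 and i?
No. The quaternion -2 + 2i + j - k has j-coefficient y = 1 and k-coefficient z = -1, not both zero, so it does not lie in the complex subalgebra spanned by 1 and i.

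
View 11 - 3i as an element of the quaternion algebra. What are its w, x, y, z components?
11 - 3i + 0j + 0k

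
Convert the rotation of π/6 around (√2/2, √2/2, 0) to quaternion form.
0.9659 + 0.183i + 0.183j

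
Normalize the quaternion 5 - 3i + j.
0.8452 - 0.5071i + 0.169j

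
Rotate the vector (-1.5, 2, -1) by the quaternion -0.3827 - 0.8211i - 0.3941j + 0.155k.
(0.523, -0.835, 2.506)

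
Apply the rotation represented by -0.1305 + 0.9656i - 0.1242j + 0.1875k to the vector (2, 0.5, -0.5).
(1.505, -1.148, 0.958)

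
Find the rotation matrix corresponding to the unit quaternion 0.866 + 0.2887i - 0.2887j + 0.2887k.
[[0.6666, -0.6667, -0.3333], [0.3333, 0.6666, -0.6667], [0.6667, 0.3333, 0.6666]]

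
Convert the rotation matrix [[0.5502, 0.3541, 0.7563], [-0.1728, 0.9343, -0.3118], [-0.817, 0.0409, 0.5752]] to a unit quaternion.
0.8746 + 0.1008i + 0.4497j - 0.1506k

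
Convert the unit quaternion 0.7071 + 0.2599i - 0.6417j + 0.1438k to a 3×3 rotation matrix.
[[0.1351, -0.5369, -0.8327], [-0.1302, 0.8235, -0.5521], [0.9822, 0.183, 0.0413]]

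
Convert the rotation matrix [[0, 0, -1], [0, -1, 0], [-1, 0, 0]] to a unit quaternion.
-0.7071i + 0.7071k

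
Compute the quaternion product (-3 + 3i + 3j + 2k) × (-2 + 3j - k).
-1 - 15i - 12j + 8k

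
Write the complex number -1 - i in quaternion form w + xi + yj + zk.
-1 - i + 0j + 0k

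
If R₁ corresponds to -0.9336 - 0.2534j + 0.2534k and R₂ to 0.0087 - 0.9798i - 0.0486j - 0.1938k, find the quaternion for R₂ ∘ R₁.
0.0287 + 0.8533i + 0.2914j + 0.4314k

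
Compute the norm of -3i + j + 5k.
√35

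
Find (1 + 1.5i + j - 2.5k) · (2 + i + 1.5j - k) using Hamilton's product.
-3.5 + 6.75i + 2.5j - 4.75k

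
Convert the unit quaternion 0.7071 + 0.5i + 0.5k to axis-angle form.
axis = (√2/2, 0, √2/2), θ = π/2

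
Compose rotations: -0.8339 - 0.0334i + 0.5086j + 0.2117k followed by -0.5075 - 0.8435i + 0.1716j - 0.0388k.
0.316 + 0.7764i - 0.2213j - 0.4984k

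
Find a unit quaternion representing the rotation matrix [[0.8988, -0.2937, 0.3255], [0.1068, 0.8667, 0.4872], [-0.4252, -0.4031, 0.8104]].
0.9455 - 0.2354i + 0.1985j + 0.1059k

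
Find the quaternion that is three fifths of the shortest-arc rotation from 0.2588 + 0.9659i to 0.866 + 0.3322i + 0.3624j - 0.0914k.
0.6999 + 0.6689i + 0.2429j - 0.0613k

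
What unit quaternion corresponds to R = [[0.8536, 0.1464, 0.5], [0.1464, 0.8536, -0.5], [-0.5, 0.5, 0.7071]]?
0.9239 + 0.2706i + 0.2706j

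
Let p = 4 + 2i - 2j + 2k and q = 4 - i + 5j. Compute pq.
28 - 6i + 10j + 16k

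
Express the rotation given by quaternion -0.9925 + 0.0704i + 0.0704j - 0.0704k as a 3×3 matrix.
[[0.9802, -0.1298, -0.1497], [0.1497, 0.9802, 0.1298], [0.1298, -0.1497, 0.9802]]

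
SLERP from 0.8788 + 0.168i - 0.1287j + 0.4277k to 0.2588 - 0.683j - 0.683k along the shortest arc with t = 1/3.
0.8821 + 0.1442i - 0.4475j + 0.0301k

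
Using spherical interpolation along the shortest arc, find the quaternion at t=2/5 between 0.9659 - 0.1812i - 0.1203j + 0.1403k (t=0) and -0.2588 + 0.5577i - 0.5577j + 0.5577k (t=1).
0.8576 - 0.4308i + 0.2059j - 0.191k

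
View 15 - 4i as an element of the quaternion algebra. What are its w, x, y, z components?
15 - 4i + 0j + 0k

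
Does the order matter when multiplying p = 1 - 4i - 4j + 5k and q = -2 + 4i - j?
Yes: pq = 10 + 17i + 27j + 10k ≠ 10 + 7i - 13j - 30k = qp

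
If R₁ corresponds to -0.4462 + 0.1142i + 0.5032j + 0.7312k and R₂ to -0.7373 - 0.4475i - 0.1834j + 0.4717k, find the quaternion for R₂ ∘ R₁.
0.1275 - 0.256i + 0.0919j - 0.9538k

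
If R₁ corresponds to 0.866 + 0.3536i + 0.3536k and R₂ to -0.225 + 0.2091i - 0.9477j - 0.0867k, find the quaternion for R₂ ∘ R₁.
-0.2381 - 0.2336i - 0.9253j + 0.1805k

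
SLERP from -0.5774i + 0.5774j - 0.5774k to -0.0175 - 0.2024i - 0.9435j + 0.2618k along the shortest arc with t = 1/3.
0.0067 - 0.3428i + 0.7819j - 0.5207k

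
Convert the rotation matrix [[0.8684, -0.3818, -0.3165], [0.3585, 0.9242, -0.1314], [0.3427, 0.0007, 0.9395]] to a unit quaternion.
0.9659 + 0.0342i - 0.1706j + 0.1916k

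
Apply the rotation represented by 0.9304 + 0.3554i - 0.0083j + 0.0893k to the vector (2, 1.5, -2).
(1.614, 2.743, -0.347)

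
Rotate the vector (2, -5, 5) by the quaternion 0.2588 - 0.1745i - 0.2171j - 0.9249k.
(-3.331, 5.513, 3.538)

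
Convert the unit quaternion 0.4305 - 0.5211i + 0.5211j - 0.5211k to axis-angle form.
axis = (-√3/3, √3/3, -√3/3), θ = 129°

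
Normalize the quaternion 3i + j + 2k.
0.8018i + 0.2673j + 0.5345k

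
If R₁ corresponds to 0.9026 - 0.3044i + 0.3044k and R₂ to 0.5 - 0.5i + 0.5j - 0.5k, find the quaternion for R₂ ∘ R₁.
0.4513 - 0.4513i + 0.7557j - 0.1469k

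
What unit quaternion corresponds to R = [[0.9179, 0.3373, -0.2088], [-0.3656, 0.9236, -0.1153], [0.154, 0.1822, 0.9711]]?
0.9763 + 0.0762i - 0.0929j - 0.18k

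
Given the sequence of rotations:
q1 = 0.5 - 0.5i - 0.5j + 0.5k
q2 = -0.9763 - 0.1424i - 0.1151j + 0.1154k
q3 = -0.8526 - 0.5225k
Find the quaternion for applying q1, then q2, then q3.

q2 · q1 = -0.6746 + 0.4171i + 0.4441j - 0.4168k
q3 · q2 · q1 = 0.3574 - 0.1236i - 0.5966j + 0.7078k
0.3574 - 0.1236i - 0.5966j + 0.7078k


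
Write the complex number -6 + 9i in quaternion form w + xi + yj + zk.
-6 + 9i + 0j + 0k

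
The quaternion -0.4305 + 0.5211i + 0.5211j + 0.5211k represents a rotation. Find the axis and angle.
axis = (√3/3, √3/3, √3/3), θ = 231°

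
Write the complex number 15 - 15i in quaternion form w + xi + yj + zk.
15 - 15i + 0j + 0k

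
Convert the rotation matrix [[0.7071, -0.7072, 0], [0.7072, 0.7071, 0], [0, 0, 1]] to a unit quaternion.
0.9239 + 0.3827k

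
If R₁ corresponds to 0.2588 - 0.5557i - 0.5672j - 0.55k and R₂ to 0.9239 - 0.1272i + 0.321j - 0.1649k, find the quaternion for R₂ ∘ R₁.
0.2598 - 0.8164i - 0.4193j - 0.3003k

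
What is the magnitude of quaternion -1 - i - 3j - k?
√12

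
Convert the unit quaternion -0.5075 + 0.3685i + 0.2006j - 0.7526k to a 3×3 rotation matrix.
[[-0.2133, -0.616, -0.7583], [0.9117, -0.4044, 0.0721], [-0.3511, -0.676, 0.6479]]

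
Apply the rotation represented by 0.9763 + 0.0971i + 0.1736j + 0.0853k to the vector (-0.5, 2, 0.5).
(-0.551, 1.753, 1.06)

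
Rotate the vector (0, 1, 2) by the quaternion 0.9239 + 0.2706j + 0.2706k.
(0.5, 1.146, 1.854)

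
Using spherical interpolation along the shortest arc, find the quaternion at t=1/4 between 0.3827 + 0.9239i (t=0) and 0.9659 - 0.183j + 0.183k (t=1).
0.6264 + 0.7752i - 0.0578j + 0.0578k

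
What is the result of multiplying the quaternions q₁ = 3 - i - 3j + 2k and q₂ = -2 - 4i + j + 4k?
-15 - 24i + 5j - 5k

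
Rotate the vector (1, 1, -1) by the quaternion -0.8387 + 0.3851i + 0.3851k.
(1.053, -0.885, -1.053)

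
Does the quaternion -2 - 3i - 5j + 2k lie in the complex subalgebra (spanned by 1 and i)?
No. The quaternion -2 - 3i - 5j + 2k has j-coefficient y = -5 and k-coefficient z = 2, not both zero, so it does not lie in the complex subalgebra spanned by 1 and i.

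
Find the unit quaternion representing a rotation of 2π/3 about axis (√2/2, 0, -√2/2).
0.5 + 0.6124i - 0.6124k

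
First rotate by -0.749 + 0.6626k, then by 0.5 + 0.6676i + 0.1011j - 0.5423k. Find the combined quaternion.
-0.0152 - 0.433i - 0.5181j + 0.7375k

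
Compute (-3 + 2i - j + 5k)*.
-3 - 2i + j - 5k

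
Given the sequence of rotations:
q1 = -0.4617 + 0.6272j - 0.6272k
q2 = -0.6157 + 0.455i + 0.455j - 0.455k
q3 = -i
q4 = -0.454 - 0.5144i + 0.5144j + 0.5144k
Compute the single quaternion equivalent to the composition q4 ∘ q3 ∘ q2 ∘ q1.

q2 · q1 = -0.2865 - 0.2101i - 0.3109j + 0.8816k
q3 · q2 · q1 = -0.2101 + 0.2865i + 0.8816j + 0.3109k
q4 · q3 · q2 · q1 = -0.3707 - 0.3156i - 0.201j - 0.8501k
-0.3707 - 0.3156i - 0.201j - 0.8501k


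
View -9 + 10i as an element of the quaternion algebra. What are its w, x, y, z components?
-9 + 10i + 0j + 0k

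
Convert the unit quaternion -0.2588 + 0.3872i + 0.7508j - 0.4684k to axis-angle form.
axis = (0.4009, 0.7773, -0.4849), θ = 7π/6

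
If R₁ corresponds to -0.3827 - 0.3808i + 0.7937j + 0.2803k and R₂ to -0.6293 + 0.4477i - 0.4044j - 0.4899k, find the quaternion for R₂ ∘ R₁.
0.8696 + 0.3438i - 0.2836j + 0.2124k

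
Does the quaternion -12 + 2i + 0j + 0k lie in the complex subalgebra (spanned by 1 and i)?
Yes. The quaternion -12 + 2i has j- and k-coefficients y = z = 0, so it lies in the complex subalgebra spanned by 1 and i.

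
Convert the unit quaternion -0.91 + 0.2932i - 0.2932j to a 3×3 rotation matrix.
[[0.8281, -0.1719, 0.5336], [-0.1719, 0.8281, 0.5336], [-0.5336, -0.5336, 0.6561]]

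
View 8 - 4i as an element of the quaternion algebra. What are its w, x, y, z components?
8 - 4i + 0j + 0k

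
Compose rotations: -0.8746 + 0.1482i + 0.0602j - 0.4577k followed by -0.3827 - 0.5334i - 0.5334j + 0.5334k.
0.69 + 0.6218i + 0.2784j - 0.2444k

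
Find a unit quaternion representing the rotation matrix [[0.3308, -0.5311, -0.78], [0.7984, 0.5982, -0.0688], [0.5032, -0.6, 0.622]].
0.7986 - 0.1663i - 0.4017j + 0.4162k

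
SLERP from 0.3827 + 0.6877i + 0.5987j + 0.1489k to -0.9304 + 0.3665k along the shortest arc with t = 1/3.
0.6989 + 0.5385i + 0.4688j - 0.0407k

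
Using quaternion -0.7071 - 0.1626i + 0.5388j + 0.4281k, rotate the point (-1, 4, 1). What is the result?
(0.767, 3.334, 2.509)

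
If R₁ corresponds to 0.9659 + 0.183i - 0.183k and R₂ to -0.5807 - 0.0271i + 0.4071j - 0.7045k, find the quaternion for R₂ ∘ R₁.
-0.6849 - 0.2069i + 0.2593j - 0.6487k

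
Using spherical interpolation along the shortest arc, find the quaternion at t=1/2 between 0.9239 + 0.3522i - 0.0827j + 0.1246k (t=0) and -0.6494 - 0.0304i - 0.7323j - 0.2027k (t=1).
0.8863 + 0.2155i + 0.366j + 0.1844k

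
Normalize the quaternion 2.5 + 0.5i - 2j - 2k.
0.6565 + 0.1313i - 0.5252j - 0.5252k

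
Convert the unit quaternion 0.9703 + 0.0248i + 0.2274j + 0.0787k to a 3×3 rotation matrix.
[[0.8842, -0.1414, 0.4452], [0.164, 0.9864, -0.0123], [-0.4374, 0.0839, 0.8953]]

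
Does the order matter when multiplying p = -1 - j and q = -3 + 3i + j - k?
Yes: pq = 4 - 2i + 2j + 4k ≠ 4 - 4i + 2j - 2k = qp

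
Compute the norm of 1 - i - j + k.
2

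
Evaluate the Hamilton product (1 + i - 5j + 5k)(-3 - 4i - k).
6 - 2i - 4j - 36k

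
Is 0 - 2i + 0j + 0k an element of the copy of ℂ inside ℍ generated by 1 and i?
Yes. The quaternion -2i has j- and k-coefficients y = z = 0, so it lies in the complex subalgebra spanned by 1 and i.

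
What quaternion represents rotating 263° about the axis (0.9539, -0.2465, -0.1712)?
-0.6626 + 0.7144i - 0.1846j - 0.1282k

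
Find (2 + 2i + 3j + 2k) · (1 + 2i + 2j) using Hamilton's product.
-8 + 2i + 11j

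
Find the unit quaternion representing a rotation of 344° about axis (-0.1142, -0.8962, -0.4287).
-0.9903 - 0.0159i - 0.1247j - 0.0597k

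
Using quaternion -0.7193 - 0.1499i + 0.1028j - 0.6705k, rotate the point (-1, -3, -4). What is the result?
(2.694, 0.312, -4.318)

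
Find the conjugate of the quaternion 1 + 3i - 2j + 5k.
1 - 3i + 2j - 5k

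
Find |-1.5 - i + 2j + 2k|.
3.354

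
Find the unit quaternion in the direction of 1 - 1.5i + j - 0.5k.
0.4714 - 0.7071i + 0.4714j - 0.2357k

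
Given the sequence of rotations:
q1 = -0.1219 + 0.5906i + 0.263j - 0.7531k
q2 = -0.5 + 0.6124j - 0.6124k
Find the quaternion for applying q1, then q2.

q2 · q1 = -0.5613 - 0.5954i - 0.5678j + 0.0895k
-0.5613 - 0.5954i - 0.5678j + 0.0895k


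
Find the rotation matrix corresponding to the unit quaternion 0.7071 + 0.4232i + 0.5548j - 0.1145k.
[[0.3582, 0.6315, 0.6877], [0.3077, 0.6156, -0.7255], [-0.8815, 0.4714, 0.0262]]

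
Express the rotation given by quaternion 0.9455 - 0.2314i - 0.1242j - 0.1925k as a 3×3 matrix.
[[0.895, 0.4215, -0.1458], [-0.3065, 0.8188, 0.4854], [0.324, -0.3898, 0.8621]]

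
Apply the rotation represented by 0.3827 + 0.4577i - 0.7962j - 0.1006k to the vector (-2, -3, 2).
(1.129, -0.451, -3.94)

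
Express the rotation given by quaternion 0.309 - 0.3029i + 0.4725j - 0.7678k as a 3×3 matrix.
[[-0.6255, 0.1883, 0.7571], [-0.7607, -0.3625, -0.5384], [0.1731, -0.9128, 0.37]]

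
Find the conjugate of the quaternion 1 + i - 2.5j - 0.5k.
1 - i + 2.5j + 0.5k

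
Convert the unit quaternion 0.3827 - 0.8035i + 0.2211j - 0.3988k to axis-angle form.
axis = (-0.8697, 0.2393, -0.4317), θ = 3π/4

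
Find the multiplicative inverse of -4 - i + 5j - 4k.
-0.069 + 0.0172i - 0.0862j + 0.069k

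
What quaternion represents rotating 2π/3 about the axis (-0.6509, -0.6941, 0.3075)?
0.5 - 0.5637i - 0.6011j + 0.2663k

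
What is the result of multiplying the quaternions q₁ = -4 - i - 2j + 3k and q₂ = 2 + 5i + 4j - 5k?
20 - 24i - 10j + 32k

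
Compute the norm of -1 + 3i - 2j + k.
√15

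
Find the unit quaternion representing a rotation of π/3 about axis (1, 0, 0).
0.866 + 0.5i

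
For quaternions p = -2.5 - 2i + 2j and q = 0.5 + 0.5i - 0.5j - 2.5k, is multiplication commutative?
No: pq = 0.75 - 7.25i - 2.75j + 6.25k ≠ 0.75 + 2.75i + 7.25j + 6.25k = qp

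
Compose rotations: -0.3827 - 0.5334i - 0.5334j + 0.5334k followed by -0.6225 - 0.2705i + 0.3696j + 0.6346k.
-0.0474 + 0.9712i - 0.0036j - 0.2335k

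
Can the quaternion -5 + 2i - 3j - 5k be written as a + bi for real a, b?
No. The quaternion -5 + 2i - 3j - 5k has j-coefficient y = -3 and k-coefficient z = -5, not both zero, so it does not lie in the complex subalgebra spanned by 1 and i.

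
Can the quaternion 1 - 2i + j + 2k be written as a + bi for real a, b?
No. The quaternion 1 - 2i + j + 2k has j-coefficient y = 1 and k-coefficient z = 2, not both zero, so it does not lie in the complex subalgebra spanned by 1 and i.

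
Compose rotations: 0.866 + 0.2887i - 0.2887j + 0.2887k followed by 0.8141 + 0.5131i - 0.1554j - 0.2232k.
0.5765 + 0.5701i - 0.5822j - 0.0615k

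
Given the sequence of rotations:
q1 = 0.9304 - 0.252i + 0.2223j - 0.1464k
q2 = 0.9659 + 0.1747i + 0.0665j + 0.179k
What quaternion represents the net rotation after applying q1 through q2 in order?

q2 · q1 = 0.9541 - 0.1304i + 0.2571j + 0.0807k
0.9541 - 0.1304i + 0.2571j + 0.0807k


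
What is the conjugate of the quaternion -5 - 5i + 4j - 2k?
-5 + 5i - 4j + 2k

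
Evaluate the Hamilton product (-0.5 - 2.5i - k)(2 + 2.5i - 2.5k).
2.75 - 6.25i - 8.75j - 0.75k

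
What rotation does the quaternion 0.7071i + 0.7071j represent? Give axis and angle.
axis = (√2/2, √2/2, 0), θ = π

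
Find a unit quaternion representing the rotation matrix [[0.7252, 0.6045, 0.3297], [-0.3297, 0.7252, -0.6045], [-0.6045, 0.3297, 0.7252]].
0.891 + 0.2621i + 0.2621j - 0.2621k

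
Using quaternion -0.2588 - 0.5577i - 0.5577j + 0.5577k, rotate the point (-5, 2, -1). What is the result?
(3.375, -1.244, 4.131)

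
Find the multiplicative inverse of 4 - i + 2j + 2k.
0.16 + 0.04i - 0.08j - 0.08k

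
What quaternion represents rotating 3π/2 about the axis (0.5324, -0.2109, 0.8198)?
-0.7071 + 0.3765i - 0.1491j + 0.5797k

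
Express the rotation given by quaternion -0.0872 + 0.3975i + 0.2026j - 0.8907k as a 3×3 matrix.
[[-0.6688, 0.0057, -0.7434], [0.3164, -0.9027, -0.2916], [-0.6728, -0.4302, 0.6019]]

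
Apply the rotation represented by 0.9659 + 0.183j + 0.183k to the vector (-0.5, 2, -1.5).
(-1.67, 1.589, -1.089)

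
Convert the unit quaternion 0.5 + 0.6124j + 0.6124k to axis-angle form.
axis = (0, √2/2, √2/2), θ = 2π/3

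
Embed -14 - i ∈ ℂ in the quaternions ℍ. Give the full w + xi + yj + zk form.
-14 - i + 0j + 0k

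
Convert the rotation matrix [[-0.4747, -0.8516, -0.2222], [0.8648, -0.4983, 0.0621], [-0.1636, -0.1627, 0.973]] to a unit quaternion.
0.5 - 0.1124i - 0.0293j + 0.8582k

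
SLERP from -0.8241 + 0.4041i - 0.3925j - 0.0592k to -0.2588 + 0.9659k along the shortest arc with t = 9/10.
-0.368 + 0.0577i - 0.056j + 0.9263k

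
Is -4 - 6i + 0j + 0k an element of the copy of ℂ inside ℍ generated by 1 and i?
Yes. The quaternion -4 - 6i has j- and k-coefficients y = z = 0, so it lies in the complex subalgebra spanned by 1 and i.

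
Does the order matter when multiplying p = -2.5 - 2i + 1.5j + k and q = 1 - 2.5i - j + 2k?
Yes: pq = -8 + 8.25i + 5.5j + 1.75k ≠ -8 + 0.25i + 2.5j - 9.75k = qp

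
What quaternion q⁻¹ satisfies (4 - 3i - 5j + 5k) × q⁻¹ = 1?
0.0533 + 0.04i + 0.0667j - 0.0667k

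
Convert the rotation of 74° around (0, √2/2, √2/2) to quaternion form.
0.7986 + 0.4255j + 0.4255k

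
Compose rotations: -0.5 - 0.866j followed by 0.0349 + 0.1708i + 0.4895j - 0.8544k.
0.4065 - 0.8253i - 0.275j + 0.2793k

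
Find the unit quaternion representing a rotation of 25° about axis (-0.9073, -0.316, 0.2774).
0.9763 - 0.1964i - 0.0684j + 0.06k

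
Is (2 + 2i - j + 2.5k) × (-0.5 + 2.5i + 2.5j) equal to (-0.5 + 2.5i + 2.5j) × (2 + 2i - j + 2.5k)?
No: pq = -3.5 - 2.25i + 11.75j + 6.25k ≠ -3.5 + 10.25i - 0.75j - 8.75k = qp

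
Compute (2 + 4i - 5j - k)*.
2 - 4i + 5j + k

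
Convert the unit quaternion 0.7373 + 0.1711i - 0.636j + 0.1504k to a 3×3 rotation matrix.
[[0.1458, -0.4394, -0.8864], [0.0041, 0.8962, -0.4436], [0.9893, 0.061, 0.1325]]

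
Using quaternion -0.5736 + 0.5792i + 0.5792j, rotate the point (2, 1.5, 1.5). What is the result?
(0.668, 2.832, -0.181)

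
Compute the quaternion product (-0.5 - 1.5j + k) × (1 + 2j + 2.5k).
-5.75i - 2.5j - 0.25k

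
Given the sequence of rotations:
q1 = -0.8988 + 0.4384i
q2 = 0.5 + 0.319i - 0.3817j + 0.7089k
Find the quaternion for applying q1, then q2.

q2 · q1 = -0.5892 - 0.0675i + 0.6539j - 0.4698k
-0.5892 - 0.0675i + 0.6539j - 0.4698k


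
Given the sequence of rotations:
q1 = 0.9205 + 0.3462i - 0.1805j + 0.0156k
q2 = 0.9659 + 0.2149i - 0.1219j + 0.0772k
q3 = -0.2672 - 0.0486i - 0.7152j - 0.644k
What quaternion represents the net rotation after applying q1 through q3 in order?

q2 · q1 = 0.7915 + 0.5442i - 0.2632j + 0.0895k
q3 · q2 · q1 = -0.3156 - 0.4174i - 0.8419j - 0.1316k
-0.3156 - 0.4174i - 0.8419j - 0.1316k
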